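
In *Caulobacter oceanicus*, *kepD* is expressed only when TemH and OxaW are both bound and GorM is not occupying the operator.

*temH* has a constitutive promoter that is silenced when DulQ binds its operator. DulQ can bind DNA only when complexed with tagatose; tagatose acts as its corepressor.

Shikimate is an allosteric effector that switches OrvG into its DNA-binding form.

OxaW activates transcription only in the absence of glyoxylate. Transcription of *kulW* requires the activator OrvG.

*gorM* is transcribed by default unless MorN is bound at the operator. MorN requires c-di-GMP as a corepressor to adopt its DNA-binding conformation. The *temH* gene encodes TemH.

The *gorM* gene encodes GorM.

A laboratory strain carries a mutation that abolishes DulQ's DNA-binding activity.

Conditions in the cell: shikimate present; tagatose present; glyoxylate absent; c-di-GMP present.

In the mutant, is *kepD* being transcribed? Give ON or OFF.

ON

c-di-GMP is present, so MorN is active.
With repressor MorN bound, *gorM* is not transcribed.
So GorM is not produced.
DulQ is non-functional in this strain, so it has no effect.
With no repressor bound, *temH* is transcribed.
So TemH is produced and active.
Glyoxylate is absent, so OxaW is active.
No repressor is bound and TemH and OxaW are active, so *kepD* is transcribed.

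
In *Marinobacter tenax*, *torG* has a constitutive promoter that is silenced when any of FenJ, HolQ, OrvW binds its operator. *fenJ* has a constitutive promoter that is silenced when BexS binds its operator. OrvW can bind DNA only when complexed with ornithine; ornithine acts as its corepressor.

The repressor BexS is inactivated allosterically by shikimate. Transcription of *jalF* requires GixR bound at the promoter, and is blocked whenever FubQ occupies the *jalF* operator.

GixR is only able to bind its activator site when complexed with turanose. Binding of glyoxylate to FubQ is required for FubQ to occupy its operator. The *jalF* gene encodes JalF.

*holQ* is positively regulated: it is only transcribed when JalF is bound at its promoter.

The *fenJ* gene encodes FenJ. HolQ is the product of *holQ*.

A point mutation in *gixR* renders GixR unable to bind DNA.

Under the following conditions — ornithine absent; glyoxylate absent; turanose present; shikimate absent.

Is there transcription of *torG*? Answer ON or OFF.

ON

Shikimate is absent, so BexS is active.
With repressor BexS bound, *fenJ* is not transcribed.
So FenJ is not produced.
Glyoxylate is absent, so FubQ is inactive.
GixR is non-functional in this strain, so it has no effect.
Required activator GixR is absent, so *jalF* is not transcribed.
So JalF is not produced.
Required activator JalF is absent, so *holQ* is not transcribed.
So HolQ is not produced.
Ornithine is absent, so OrvW is inactive.
With no repressor bound, *torG* is transcribed.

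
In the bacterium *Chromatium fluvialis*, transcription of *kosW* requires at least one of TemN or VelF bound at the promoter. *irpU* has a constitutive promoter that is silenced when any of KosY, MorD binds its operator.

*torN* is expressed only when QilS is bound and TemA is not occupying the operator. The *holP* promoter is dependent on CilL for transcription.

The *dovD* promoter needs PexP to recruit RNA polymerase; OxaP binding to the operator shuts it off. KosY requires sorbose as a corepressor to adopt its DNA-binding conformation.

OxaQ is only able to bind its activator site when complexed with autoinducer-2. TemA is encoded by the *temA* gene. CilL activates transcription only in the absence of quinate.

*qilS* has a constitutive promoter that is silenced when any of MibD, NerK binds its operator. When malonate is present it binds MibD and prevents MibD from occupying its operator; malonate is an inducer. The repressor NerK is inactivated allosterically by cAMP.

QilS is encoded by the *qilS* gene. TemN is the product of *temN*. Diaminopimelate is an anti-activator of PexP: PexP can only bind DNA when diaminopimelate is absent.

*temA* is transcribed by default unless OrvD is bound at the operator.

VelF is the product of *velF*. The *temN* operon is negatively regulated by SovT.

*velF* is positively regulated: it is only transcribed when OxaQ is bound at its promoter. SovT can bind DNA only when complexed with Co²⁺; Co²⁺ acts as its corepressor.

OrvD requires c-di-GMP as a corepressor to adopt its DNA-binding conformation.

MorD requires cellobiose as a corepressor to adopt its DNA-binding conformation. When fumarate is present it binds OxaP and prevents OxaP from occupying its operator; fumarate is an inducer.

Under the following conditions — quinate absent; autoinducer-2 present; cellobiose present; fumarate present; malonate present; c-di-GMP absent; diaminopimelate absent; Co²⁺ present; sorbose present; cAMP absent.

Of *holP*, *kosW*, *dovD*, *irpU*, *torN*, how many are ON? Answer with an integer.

3

Quinate is absent, so CilL is active.
No repressor is bound and CilL is active, so *holP* is transcribed.
→ *holP* is ON.
Co²⁺ is present, so SovT is active.
With repressor SovT bound, *temN* is not transcribed.
So TemN is not produced.
Autoinducer-2 is present, so OxaQ is active.
No repressor is bound and OxaQ is active, so *velF* is transcribed.
So VelF is produced and active.
Activator VelF is present, so *kosW* is transcribed.
→ *kosW* is ON.
Diaminopimelate is absent, so PexP is active.
Fumarate is present, so OxaP is inactive.
No repressor is bound and PexP is active, so *dovD* is transcribed.
→ *dovD* is ON.
Sorbose is present, so KosY is active.
Cellobiose is present, so MorD is active.
With repressor KosY bound, *irpU* is not transcribed.
→ *irpU* is OFF.
c-di-GMP is absent, so OrvD is inactive.
With no repressor bound, *temA* is transcribed.
So TemA is produced and active.
Malonate is present, so MibD is inactive.
cAMP is absent, so NerK is active.
With repressor NerK bound, *qilS* is not transcribed.
So QilS is not produced.
With repressor TemA bound, *torN* is not transcribed.
→ *torN* is OFF.
3 of the 5 genes are transcribed.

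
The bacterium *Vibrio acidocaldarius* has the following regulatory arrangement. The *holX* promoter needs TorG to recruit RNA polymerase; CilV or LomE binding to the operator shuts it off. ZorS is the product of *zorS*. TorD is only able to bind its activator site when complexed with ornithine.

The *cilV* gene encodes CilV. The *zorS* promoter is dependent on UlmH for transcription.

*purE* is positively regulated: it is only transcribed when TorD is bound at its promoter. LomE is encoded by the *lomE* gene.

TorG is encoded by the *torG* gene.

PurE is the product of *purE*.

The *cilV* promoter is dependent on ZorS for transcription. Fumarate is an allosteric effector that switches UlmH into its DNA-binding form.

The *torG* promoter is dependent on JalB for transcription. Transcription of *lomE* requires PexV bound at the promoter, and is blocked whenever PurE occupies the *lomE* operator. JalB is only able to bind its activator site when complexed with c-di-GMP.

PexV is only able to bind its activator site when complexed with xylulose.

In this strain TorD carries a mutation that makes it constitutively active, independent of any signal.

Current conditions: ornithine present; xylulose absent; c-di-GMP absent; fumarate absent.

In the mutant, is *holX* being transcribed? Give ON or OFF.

OFF

Fumarate is absent, so UlmH is inactive.
Required activator UlmH is absent, so *zorS* is not transcribed.
So ZorS is not produced.
Required activator ZorS is absent, so *cilV* is not transcribed.
So CilV is not produced.
c-di-GMP is absent, so JalB is inactive.
Required activator JalB is absent, so *torG* is not transcribed.
So TorG is not produced.
Xylulose is absent, so PexV is inactive.
TorD is constitutively active in this strain.
No repressor is bound and TorD is active, so *purE* is transcribed.
So PurE is produced and active.
With repressor PurE bound, *lomE* is not transcribed.
So LomE is not produced.
Required activator TorG is absent, so *holX* is not transcribed.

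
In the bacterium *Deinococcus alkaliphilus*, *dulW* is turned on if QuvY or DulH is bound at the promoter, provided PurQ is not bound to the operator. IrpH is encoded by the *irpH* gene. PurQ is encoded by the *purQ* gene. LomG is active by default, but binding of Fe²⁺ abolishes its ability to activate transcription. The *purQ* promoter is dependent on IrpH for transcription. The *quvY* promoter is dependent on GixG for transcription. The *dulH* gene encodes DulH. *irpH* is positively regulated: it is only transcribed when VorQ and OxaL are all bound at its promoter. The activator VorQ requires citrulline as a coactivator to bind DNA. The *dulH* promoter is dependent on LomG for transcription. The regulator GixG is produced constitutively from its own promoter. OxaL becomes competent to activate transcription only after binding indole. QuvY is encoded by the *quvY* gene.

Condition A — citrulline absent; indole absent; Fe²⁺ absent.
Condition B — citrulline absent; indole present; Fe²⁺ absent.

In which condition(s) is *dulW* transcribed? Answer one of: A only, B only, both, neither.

both

Condition A:
GixG is produced constitutively and is active.
No repressor is bound and GixG is active, so *quvY* is transcribed.
So QuvY is produced and active.
Citrulline is absent, so VorQ is inactive.
Indole is absent, so OxaL is inactive.
Required activator VorQ is absent, so *irpH* is not transcribed.
So IrpH is not produced.
Required activator IrpH is absent, so *purQ* is not transcribed.
So PurQ is not produced.
Fe²⁺ is absent, so LomG is active.
No repressor is bound and LomG is active, so *dulH* is transcribed.
So DulH is produced and active.
Activator QuvY is present, so *dulW* is transcribed.
→ *dulW* is ON in A.
Condition B:
GixG is produced constitutively and is active.
No repressor is bound and GixG is active, so *quvY* is transcribed.
So QuvY is produced and active.
Citrulline is absent, so VorQ is inactive.
Indole is present, so OxaL is active.
Required activator VorQ is absent, so *irpH* is not transcribed.
So IrpH is not produced.
Required activator IrpH is absent, so *purQ* is not transcribed.
So PurQ is not produced.
Fe²⁺ is absent, so LomG is active.
No repressor is bound and LomG is active, so *dulH* is transcribed.
So DulH is produced and active.
Activator QuvY is present, so *dulW* is transcribed.
→ *dulW* is ON in B.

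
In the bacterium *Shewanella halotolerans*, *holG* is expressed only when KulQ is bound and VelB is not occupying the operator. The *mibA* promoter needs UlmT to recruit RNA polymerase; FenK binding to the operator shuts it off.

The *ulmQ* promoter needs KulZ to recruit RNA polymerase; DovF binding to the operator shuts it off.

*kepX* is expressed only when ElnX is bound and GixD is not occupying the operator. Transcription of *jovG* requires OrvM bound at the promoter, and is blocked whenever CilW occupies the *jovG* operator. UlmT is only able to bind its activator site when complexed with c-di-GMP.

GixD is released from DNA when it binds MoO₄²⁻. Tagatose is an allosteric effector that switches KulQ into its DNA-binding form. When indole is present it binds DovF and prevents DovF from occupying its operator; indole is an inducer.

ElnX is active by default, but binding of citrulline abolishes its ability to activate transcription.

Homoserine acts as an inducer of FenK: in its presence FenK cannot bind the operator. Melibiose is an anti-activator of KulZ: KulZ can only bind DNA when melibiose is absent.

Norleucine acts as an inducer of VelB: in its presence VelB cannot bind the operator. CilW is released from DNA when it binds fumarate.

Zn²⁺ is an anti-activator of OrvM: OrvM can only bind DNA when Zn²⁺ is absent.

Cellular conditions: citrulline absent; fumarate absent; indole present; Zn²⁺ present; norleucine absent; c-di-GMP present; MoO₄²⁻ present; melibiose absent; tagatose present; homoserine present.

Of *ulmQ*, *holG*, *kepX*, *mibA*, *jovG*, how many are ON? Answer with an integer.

3

Indole is present, so DovF is inactive.
Melibiose is absent, so KulZ is active.
No repressor is bound and KulZ is active, so *ulmQ* is transcribed.
→ *ulmQ* is ON.
Tagatose is present, so KulQ is active.
Norleucine is absent, so VelB is active.
With repressor VelB bound, *holG* is not transcribed.
→ *holG* is OFF.
Citrulline is absent, so ElnX is active.
MoO₄²⁻ is present, so GixD is inactive.
No repressor is bound and ElnX is active, so *kepX* is transcribed.
→ *kepX* is ON.
Homoserine is present, so FenK is inactive.
c-di-GMP is present, so UlmT is active.
No repressor is bound and UlmT is active, so *mibA* is transcribed.
→ *mibA* is ON.
Zn²⁺ is present, so OrvM is inactive.
Fumarate is absent, so CilW is active.
With repressor CilW bound, *jovG* is not transcribed.
→ *jovG* is OFF.
3 of the 5 genes are transcribed.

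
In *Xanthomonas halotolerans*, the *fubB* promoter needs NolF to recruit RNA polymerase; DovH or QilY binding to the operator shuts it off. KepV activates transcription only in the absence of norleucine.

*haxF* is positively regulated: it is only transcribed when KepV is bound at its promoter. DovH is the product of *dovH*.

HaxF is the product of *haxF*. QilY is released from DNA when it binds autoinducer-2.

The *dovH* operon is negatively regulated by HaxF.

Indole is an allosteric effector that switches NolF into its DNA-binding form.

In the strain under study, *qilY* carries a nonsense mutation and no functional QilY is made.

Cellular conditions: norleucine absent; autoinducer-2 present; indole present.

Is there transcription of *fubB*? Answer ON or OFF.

Norleucine is absent, so KepV is active.
No repressor is bound and KepV is active, so *haxF* is transcribed.
So HaxF is produced and active.
With repressor HaxF bound, *dovH* is not transcribed.
So DovH is not produced.
QilY is non-functional in this strain, so it has no effect.
Indole is present, so NolF is active.
No repressor is bound and NolF is active, so *fubB* is transcribed.

ON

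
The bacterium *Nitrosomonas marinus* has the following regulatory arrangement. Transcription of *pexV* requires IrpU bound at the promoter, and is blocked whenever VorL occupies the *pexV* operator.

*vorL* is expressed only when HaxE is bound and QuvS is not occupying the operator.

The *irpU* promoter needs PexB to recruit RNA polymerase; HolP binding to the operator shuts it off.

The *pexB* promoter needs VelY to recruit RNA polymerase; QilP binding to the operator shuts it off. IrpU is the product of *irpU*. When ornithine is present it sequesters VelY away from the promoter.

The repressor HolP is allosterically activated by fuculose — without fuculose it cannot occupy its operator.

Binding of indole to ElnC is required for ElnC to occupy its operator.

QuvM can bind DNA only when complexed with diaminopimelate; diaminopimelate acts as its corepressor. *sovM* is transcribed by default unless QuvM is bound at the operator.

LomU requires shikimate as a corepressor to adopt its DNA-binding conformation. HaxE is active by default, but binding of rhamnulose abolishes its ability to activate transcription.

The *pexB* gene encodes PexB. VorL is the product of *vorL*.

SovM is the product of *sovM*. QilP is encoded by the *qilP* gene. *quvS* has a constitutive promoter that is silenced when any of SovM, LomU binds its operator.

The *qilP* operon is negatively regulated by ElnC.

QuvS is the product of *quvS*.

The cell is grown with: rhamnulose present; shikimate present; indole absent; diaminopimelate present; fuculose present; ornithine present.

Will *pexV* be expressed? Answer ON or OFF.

OFF

Rhamnulose is present, so HaxE is inactive.
Diaminopimelate is present, so QuvM is active.
With repressor QuvM bound, *sovM* is not transcribed.
So SovM is not produced.
Shikimate is present, so LomU is active.
With repressor LomU bound, *quvS* is not transcribed.
So QuvS is not produced.
Required activator HaxE is absent, so *vorL* is not transcribed.
So VorL is not produced.
Fuculose is present, so HolP is active.
Indole is absent, so ElnC is inactive.
With no repressor bound, *qilP* is transcribed.
So QilP is produced and active.
Ornithine is present, so VelY is inactive.
With repressor QilP bound, *pexB* is not transcribed.
So PexB is not produced.
With repressor HolP bound, *irpU* is not transcribed.
So IrpU is not produced.
Required activator IrpU is absent, so *pexV* is not transcribed.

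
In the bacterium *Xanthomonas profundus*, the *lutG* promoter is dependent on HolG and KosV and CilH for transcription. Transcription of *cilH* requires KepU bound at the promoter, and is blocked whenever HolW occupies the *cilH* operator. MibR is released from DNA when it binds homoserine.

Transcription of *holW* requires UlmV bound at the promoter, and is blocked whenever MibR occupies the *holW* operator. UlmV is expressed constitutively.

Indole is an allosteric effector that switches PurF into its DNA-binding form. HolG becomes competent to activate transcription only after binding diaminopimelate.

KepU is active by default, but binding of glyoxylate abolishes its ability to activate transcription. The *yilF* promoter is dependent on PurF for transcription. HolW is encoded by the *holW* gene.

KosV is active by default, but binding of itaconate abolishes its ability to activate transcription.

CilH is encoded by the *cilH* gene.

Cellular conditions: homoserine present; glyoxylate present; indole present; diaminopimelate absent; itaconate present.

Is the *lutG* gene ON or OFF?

OFF

Diaminopimelate is absent, so HolG is inactive.
Itaconate is present, so KosV is inactive.
UlmV is produced constitutively and is active.
Homoserine is present, so MibR is inactive.
No repressor is bound and UlmV is active, so *holW* is transcribed.
So HolW is produced and active.
Glyoxylate is present, so KepU is inactive.
With repressor HolW bound, *cilH* is not transcribed.
So CilH is not produced.
Required activator HolG is absent, so *lutG* is not transcribed.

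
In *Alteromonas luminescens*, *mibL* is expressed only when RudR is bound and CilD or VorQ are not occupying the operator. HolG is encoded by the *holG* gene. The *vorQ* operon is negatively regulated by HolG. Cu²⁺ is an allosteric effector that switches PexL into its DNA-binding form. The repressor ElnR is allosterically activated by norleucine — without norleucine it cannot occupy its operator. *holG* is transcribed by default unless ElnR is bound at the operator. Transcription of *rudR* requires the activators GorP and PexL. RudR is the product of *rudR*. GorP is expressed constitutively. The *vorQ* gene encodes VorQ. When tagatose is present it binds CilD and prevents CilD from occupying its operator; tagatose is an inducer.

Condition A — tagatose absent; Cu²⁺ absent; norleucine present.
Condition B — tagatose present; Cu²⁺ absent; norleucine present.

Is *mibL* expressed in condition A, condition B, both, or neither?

neither

Condition A:
Tagatose is absent, so CilD is active.
GorP is produced constitutively and is active.
Cu²⁺ is absent, so PexL is inactive.
Required activator PexL is absent, so *rudR* is not transcribed.
So RudR is not produced.
Norleucine is present, so ElnR is active.
With repressor ElnR bound, *holG* is not transcribed.
So HolG is not produced.
With no repressor bound, *vorQ* is transcribed.
So VorQ is produced and active.
With repressor CilD bound, *mibL* is not transcribed.
→ *mibL* is OFF in A.
Condition B:
Tagatose is present, so CilD is inactive.
GorP is produced constitutively and is active.
Cu²⁺ is absent, so PexL is inactive.
Required activator PexL is absent, so *rudR* is not transcribed.
So RudR is not produced.
Norleucine is present, so ElnR is active.
With repressor ElnR bound, *holG* is not transcribed.
So HolG is not produced.
With no repressor bound, *vorQ* is transcribed.
So VorQ is produced and active.
With repressor VorQ bound, *mibL* is not transcribed.
→ *mibL* is OFF in B.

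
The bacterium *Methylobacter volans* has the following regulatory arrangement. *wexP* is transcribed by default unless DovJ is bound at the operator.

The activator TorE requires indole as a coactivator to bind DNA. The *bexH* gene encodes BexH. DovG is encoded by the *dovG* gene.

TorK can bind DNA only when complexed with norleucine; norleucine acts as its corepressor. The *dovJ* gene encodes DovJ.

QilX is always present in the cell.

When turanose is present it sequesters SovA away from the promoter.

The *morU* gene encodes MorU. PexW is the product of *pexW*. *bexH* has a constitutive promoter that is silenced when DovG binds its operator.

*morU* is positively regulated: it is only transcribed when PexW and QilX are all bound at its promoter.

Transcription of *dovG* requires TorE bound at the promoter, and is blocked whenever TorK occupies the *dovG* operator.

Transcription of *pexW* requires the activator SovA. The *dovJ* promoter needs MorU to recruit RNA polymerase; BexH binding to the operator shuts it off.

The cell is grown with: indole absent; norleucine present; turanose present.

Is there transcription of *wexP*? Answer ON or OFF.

Indole is absent, so TorE is inactive.
Norleucine is present, so TorK is active.
With repressor TorK bound, *dovG* is not transcribed.
So DovG is not produced.
With no repressor bound, *bexH* is transcribed.
So BexH is produced and active.
Turanose is present, so SovA is inactive.
Required activator SovA is absent, so *pexW* is not transcribed.
So PexW is not produced.
QilX is produced constitutively and is active.
Required activator PexW is absent, so *morU* is not transcribed.
So MorU is not produced.
With repressor BexH bound, *dovJ* is not transcribed.
So DovJ is not produced.
With no repressor bound, *wexP* is transcribed.

ON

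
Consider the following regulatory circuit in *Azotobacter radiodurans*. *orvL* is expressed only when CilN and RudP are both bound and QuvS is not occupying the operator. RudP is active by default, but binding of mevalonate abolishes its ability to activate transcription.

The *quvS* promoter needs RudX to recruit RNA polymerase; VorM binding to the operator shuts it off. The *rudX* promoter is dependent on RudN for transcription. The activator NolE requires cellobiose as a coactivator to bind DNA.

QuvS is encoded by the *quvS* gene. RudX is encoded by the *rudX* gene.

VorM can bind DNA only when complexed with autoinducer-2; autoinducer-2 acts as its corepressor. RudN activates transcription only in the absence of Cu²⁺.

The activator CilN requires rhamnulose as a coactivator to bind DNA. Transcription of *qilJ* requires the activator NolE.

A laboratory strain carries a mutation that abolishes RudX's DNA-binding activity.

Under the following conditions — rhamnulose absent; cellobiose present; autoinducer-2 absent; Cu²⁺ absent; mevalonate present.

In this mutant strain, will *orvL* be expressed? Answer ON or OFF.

OFF

Rhamnulose is absent, so CilN is inactive.
Mevalonate is present, so RudP is inactive.
RudX is non-functional in this strain, so it has no effect.
Autoinducer-2 is absent, so VorM is inactive.
Required activator RudX is absent, so *quvS* is not transcribed.
So QuvS is not produced.
Required activator CilN is absent, so *orvL* is not transcribed.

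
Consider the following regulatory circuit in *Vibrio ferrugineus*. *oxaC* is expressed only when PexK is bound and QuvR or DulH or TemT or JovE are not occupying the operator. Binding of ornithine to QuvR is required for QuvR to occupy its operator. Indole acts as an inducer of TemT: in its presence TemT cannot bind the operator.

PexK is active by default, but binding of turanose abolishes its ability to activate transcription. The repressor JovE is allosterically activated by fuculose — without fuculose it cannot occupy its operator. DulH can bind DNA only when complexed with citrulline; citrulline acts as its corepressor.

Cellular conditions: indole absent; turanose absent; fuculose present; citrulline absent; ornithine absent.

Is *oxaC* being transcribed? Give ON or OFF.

OFF

Ornithine is absent, so QuvR is inactive.
Citrulline is absent, so DulH is inactive.
Indole is absent, so TemT is active.
Fuculose is present, so JovE is active.
Turanose is absent, so PexK is active.
With repressor TemT bound, *oxaC* is not transcribed.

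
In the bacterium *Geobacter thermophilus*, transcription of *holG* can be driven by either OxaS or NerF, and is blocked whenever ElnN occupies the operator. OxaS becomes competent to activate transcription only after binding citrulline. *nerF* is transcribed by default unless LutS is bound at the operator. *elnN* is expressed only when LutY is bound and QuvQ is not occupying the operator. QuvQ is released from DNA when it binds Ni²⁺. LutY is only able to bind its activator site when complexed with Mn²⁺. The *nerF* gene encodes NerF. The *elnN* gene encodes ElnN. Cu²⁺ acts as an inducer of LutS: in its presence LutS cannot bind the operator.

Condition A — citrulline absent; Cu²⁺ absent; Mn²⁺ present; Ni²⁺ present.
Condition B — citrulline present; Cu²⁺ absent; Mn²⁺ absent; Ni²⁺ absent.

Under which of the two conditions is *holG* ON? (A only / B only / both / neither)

Condition A:
Citrulline is absent, so OxaS is inactive.
Cu²⁺ is absent, so LutS is active.
With repressor LutS bound, *nerF* is not transcribed.
So NerF is not produced.
Mn²⁺ is present, so LutY is active.
Ni²⁺ is present, so QuvQ is inactive.
No repressor is bound and LutY is active, so *elnN* is transcribed.
So ElnN is produced and active.
With repressor ElnN bound, *holG* is not transcribed.
→ *holG* is OFF in A.
Condition B:
Citrulline is present, so OxaS is active.
Cu²⁺ is absent, so LutS is active.
With repressor LutS bound, *nerF* is not transcribed.
So NerF is not produced.
Mn²⁺ is absent, so LutY is inactive.
Ni²⁺ is absent, so QuvQ is active.
With repressor QuvQ bound, *elnN* is not transcribed.
So ElnN is not produced.
Activator OxaS is present, so *holG* is transcribed.
→ *holG* is ON in B.

B only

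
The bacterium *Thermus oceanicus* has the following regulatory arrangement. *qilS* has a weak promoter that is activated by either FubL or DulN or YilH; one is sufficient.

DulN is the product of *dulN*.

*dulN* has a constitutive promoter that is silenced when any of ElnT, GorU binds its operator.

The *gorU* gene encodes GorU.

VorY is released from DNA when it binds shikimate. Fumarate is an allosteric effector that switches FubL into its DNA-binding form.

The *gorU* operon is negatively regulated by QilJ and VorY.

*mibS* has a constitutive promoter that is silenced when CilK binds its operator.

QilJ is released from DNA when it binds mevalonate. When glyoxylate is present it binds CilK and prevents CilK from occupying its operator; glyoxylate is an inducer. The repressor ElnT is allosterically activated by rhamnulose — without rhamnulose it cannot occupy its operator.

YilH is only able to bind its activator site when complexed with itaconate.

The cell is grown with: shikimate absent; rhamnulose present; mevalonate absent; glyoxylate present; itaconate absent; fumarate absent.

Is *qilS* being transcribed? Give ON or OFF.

OFF

Fumarate is absent, so FubL is inactive.
Rhamnulose is present, so ElnT is active.
Mevalonate is absent, so QilJ is active.
Shikimate is absent, so VorY is active.
With repressor QilJ bound, *gorU* is not transcribed.
So GorU is not produced.
With repressor ElnT bound, *dulN* is not transcribed.
So DulN is not produced.
Itaconate is absent, so YilH is inactive.
No activator is available at the *qilS* promoter, so *qilS* is not transcribed.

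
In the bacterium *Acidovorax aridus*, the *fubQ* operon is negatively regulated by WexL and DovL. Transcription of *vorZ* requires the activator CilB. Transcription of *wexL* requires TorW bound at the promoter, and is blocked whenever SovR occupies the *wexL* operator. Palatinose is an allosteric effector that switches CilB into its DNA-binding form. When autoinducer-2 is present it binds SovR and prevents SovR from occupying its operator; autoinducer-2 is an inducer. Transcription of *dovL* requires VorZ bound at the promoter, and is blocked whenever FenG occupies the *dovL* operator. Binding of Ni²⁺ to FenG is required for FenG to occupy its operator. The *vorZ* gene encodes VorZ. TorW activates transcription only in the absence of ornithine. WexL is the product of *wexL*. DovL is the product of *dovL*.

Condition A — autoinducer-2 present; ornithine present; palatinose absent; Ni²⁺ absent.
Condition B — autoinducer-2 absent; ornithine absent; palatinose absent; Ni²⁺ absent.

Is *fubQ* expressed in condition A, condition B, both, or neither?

Condition A:
Autoinducer-2 is present, so SovR is inactive.
Ornithine is present, so TorW is inactive.
Required activator TorW is absent, so *wexL* is not transcribed.
So WexL is not produced.
Palatinose is absent, so CilB is inactive.
Required activator CilB is absent, so *vorZ* is not transcribed.
So VorZ is not produced.
Ni²⁺ is absent, so FenG is inactive.
Required activator VorZ is absent, so *dovL* is not transcribed.
So DovL is not produced.
With no repressor bound, *fubQ* is transcribed.
→ *fubQ* is ON in A.
Condition B:
Autoinducer-2 is absent, so SovR is active.
Ornithine is absent, so TorW is active.
With repressor SovR bound, *wexL* is not transcribed.
So WexL is not produced.
Palatinose is absent, so CilB is inactive.
Required activator CilB is absent, so *vorZ* is not transcribed.
So VorZ is not produced.
Ni²⁺ is absent, so FenG is inactive.
Required activator VorZ is absent, so *dovL* is not transcribed.
So DovL is not produced.
With no repressor bound, *fubQ* is transcribed.
→ *fubQ* is ON in B.

both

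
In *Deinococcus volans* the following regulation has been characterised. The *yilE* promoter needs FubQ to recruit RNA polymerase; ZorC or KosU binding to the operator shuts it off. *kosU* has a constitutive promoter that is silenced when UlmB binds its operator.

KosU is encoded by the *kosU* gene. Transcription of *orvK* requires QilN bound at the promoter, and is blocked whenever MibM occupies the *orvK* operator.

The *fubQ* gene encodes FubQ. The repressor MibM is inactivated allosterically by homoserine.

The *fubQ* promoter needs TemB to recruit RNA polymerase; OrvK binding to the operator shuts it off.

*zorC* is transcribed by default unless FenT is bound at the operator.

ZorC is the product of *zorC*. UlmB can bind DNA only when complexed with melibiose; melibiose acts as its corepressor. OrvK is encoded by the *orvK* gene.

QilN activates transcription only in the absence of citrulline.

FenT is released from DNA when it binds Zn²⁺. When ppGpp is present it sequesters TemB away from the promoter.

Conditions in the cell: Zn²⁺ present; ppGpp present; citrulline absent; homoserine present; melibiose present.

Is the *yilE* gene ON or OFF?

Homoserine is present, so MibM is inactive.
Citrulline is absent, so QilN is active.
No repressor is bound and QilN is active, so *orvK* is transcribed.
So OrvK is produced and active.
ppGpp is present, so TemB is inactive.
With repressor OrvK bound, *fubQ* is not transcribed.
So FubQ is not produced.
Zn²⁺ is present, so FenT is inactive.
With no repressor bound, *zorC* is transcribed.
So ZorC is produced and active.
Melibiose is present, so UlmB is active.
With repressor UlmB bound, *kosU* is not transcribed.
So KosU is not produced.
With repressor ZorC bound, *yilE* is not transcribed.

OFF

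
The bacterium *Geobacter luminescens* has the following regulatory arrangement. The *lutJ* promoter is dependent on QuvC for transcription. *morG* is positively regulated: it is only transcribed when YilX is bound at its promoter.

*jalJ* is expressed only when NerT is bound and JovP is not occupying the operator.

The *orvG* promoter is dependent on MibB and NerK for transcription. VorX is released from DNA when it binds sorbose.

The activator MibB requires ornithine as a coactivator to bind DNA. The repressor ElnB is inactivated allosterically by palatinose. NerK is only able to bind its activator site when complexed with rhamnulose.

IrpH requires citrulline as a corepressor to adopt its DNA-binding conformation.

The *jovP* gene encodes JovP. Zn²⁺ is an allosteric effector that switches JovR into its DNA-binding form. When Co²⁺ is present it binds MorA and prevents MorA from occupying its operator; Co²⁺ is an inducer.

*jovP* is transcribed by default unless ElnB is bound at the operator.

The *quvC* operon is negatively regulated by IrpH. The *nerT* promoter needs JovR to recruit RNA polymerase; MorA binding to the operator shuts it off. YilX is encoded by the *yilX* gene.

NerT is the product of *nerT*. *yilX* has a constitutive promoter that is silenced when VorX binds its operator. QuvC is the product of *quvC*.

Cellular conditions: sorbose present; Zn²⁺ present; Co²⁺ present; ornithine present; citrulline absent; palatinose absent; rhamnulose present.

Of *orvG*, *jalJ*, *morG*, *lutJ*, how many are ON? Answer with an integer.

4

Ornithine is present, so MibB is active.
Rhamnulose is present, so NerK is active.
No repressor is bound and MibB and NerK are active, so *orvG* is transcribed.
→ *orvG* is ON.
Palatinose is absent, so ElnB is active.
With repressor ElnB bound, *jovP* is not transcribed.
So JovP is not produced.
Co²⁺ is present, so MorA is inactive.
Zn²⁺ is present, so JovR is active.
No repressor is bound and JovR is active, so *nerT* is transcribed.
So NerT is produced and active.
No repressor is bound and NerT is active, so *jalJ* is transcribed.
→ *jalJ* is ON.
Sorbose is present, so VorX is inactive.
With no repressor bound, *yilX* is transcribed.
So YilX is produced and active.
No repressor is bound and YilX is active, so *morG* is transcribed.
→ *morG* is ON.
Citrulline is absent, so IrpH is inactive.
With no repressor bound, *quvC* is transcribed.
So QuvC is produced and active.
No repressor is bound and QuvC is active, so *lutJ* is transcribed.
→ *lutJ* is ON.
4 of the 4 genes are transcribed.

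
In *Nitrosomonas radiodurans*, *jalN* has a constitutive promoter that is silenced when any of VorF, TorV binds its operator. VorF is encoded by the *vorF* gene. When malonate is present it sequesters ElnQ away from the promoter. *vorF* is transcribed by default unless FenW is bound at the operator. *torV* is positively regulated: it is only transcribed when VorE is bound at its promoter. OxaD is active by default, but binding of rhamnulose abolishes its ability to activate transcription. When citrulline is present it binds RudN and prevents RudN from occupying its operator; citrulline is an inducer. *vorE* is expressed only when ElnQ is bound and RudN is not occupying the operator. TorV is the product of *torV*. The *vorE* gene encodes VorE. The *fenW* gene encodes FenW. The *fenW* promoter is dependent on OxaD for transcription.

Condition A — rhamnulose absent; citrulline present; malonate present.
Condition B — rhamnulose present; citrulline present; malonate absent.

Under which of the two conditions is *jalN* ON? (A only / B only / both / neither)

A only

Condition A:
Rhamnulose is absent, so OxaD is active.
No repressor is bound and OxaD is active, so *fenW* is transcribed.
So FenW is produced and active.
With repressor FenW bound, *vorF* is not transcribed.
So VorF is not produced.
Citrulline is present, so RudN is inactive.
Malonate is present, so ElnQ is inactive.
Required activator ElnQ is absent, so *vorE* is not transcribed.
So VorE is not produced.
Required activator VorE is absent, so *torV* is not transcribed.
So TorV is not produced.
With no repressor bound, *jalN* is transcribed.
→ *jalN* is ON in A.
Condition B:
Rhamnulose is present, so OxaD is inactive.
Required activator OxaD is absent, so *fenW* is not transcribed.
So FenW is not produced.
With no repressor bound, *vorF* is transcribed.
So VorF is produced and active.
Citrulline is present, so RudN is inactive.
Malonate is absent, so ElnQ is active.
No repressor is bound and ElnQ is active, so *vorE* is transcribed.
So VorE is produced and active.
No repressor is bound and VorE is active, so *torV* is transcribed.
So TorV is produced and active.
With repressor VorF bound, *jalN* is not transcribed.
→ *jalN* is OFF in B.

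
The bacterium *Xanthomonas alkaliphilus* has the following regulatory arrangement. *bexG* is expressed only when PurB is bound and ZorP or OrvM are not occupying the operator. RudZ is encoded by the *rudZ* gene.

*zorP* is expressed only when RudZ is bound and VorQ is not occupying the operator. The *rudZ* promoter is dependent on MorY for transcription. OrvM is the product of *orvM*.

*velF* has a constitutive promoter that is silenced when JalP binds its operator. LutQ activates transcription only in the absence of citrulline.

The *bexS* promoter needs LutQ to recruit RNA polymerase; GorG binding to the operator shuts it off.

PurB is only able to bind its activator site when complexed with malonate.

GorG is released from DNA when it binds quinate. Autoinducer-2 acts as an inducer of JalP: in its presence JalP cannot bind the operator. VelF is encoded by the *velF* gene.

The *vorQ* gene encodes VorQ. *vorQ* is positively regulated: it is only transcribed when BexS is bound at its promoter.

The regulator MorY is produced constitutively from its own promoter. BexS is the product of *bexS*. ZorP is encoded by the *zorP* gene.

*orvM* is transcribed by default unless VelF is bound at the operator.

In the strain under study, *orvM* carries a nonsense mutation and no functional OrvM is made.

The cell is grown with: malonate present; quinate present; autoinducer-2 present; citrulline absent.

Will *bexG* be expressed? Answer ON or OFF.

ON

Malonate is present, so PurB is active.
MorY is produced constitutively and is active.
No repressor is bound and MorY is active, so *rudZ* is transcribed.
So RudZ is produced and active.
Citrulline is absent, so LutQ is active.
Quinate is present, so GorG is inactive.
No repressor is bound and LutQ is active, so *bexS* is transcribed.
So BexS is produced and active.
No repressor is bound and BexS is active, so *vorQ* is transcribed.
So VorQ is produced and active.
With repressor VorQ bound, *zorP* is not transcribed.
So ZorP is not produced.
OrvM is non-functional in this strain, so it has no effect.
No repressor is bound and PurB is active, so *bexG* is transcribed.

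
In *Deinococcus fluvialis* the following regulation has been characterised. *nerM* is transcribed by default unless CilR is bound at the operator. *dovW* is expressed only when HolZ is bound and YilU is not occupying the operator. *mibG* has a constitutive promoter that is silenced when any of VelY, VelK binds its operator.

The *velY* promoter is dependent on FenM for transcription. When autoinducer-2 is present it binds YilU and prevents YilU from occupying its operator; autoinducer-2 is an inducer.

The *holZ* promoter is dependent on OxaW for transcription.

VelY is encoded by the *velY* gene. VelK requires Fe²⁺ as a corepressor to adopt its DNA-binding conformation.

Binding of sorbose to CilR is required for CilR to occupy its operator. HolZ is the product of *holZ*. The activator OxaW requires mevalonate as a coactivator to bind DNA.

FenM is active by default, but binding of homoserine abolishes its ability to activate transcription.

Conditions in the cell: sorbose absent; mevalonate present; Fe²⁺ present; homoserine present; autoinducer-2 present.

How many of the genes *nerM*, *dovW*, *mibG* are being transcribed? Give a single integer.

Sorbose is absent, so CilR is inactive.
With no repressor bound, *nerM* is transcribed.
→ *nerM* is ON.
Mevalonate is present, so OxaW is active.
No repressor is bound and OxaW is active, so *holZ* is transcribed.
So HolZ is produced and active.
Autoinducer-2 is present, so YilU is inactive.
No repressor is bound and HolZ is active, so *dovW* is transcribed.
→ *dovW* is ON.
Homoserine is present, so FenM is inactive.
Required activator FenM is absent, so *velY* is not transcribed.
So VelY is not produced.
Fe²⁺ is present, so VelK is active.
With repressor VelK bound, *mibG* is not transcribed.
→ *mibG* is OFF.
2 of the 3 genes are transcribed.

2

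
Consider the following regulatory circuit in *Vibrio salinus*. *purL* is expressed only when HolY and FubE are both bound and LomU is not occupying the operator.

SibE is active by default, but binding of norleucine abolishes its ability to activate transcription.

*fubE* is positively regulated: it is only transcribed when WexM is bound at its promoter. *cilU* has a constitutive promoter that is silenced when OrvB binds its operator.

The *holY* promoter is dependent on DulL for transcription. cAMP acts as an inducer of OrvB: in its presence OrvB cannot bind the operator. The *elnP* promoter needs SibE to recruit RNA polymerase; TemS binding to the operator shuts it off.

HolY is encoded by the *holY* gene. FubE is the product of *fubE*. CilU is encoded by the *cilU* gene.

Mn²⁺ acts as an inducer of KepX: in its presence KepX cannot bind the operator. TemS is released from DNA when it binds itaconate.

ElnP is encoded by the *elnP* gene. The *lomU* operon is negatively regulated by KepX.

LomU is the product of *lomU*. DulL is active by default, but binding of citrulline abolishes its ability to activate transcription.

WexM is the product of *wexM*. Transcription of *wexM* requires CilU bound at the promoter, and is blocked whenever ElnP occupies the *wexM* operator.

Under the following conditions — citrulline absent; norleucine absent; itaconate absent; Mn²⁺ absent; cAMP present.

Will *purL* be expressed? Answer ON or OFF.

Citrulline is absent, so DulL is active.
No repressor is bound and DulL is active, so *holY* is transcribed.
So HolY is produced and active.
Mn²⁺ is absent, so KepX is active.
With repressor KepX bound, *lomU* is not transcribed.
So LomU is not produced.
Norleucine is absent, so SibE is active.
Itaconate is absent, so TemS is active.
With repressor TemS bound, *elnP* is not transcribed.
So ElnP is not produced.
cAMP is present, so OrvB is inactive.
With no repressor bound, *cilU* is transcribed.
So CilU is produced and active.
No repressor is bound and CilU is active, so *wexM* is transcribed.
So WexM is produced and active.
No repressor is bound and WexM is active, so *fubE* is transcribed.
So FubE is produced and active.
No repressor is bound and HolY and FubE are active, so *purL* is transcribed.

ON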